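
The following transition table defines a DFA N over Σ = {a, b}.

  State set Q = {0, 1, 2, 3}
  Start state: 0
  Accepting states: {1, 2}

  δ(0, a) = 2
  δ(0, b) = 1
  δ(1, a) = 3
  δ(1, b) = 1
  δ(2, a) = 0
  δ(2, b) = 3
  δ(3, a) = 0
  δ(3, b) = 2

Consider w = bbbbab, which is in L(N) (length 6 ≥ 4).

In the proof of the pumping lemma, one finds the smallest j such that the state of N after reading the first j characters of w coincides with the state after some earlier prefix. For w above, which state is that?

1

Run of N on w = b b b b a b:
  step 0: 0  (start)
  step 1: 1  (read b: 0→1)
  step 2: 1  (read b: 1→1)   ← first repeat (1 seen earlier)
  step 3: 1  (read b: 1→1)
  step 4: 1  (read b: 1→1)
  step 5: 3  (read a: 1→3)
  step 6: 2  (read b: 3→2)

The earliest repeat is at step j = 2: N is in 1, which it already visited at step i = 1.
The DFA has 4 states, so the proof of the pumping lemma guarantees a repeated state among the first 4+1 visited; the segment between the two visits is the pumpable y.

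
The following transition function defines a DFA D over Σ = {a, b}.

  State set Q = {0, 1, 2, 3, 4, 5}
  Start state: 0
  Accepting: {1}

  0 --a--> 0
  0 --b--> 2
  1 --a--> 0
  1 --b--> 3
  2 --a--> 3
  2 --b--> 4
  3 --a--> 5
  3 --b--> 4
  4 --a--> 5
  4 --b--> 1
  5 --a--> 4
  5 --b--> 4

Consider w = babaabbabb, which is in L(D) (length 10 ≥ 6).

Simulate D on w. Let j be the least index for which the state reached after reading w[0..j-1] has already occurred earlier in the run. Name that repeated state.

State sequence: 0 -b-> 2 -a-> 3 -b-> 4 -a-> 5 -a-> 4 -b-> 1 -b-> 3 -a-> 5 -b-> 4 -b-> 1
First repeat at step 5: 4 was already visited.

The earliest repeat is at step j = 5: D is in 4, which it already visited at step i = 3.
Since D has 6 states, any run of length ≥ 6 visits 6+1 states, so by pigeonhole some state repeats within the first 6 steps — that repeat gives the pumpable loop.

4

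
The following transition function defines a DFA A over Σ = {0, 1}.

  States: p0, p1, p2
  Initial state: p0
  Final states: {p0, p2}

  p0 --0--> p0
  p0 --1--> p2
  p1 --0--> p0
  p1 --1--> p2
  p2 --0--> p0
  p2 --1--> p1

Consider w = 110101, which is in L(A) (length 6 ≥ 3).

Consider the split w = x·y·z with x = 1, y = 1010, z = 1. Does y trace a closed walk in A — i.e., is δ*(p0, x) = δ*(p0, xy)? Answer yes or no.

no

Run of A on the first 5 characters of w = 1 1 0 1 0:
  step 0: p0  (start)
  step 1: p2  (read 1: p0→p2)
  step 2: p1  (read 1: p2→p1)
  step 3: p0  (read 0: p1→p0)
  step 4: p2  (read 1: p0→p2)
  step 5: p0  (read 0: p2→p0)

After x (step 1): p2. After xy (step 5): p0.
They differ (p2 ≠ p0), so y is not a cycle from the state after x; this split is not the one the pumping-lemma construction produces, and pumping y need not keep the string in L(A).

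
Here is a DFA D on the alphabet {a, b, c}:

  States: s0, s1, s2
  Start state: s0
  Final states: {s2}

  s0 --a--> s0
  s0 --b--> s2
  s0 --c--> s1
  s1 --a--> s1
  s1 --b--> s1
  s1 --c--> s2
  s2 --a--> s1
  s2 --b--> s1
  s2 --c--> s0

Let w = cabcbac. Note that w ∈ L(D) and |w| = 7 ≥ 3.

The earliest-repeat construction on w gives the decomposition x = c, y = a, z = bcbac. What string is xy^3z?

caaabcbac

xy^3z = c·a·a·a·bcbac = caaabcbac.
Reading y = a takes D from s1 back to s1, so after x·y·y·y the machine is still in s1, and z then leads to the accepting state s2. Hence caaabcbac ∈ L(D).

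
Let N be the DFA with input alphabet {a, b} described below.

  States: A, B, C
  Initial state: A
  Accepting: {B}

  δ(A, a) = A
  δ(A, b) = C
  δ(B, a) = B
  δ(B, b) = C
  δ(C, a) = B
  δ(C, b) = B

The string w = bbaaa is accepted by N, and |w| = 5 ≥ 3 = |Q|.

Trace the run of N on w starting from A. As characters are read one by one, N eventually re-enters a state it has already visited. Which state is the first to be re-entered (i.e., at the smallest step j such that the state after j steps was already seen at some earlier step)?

Run of N on w = b b a a a:
  step 0: A  (start)
  step 1: C  (read b: A→C)
  step 2: B  (read b: C→B)
  step 3: B  (read a: B→B)   ← first repeat (B seen earlier)
  step 4: B  (read a: B→B)
  step 5: B  (read a: B→B)

The earliest repeat is at step j = 3: N is in B, which it already visited at step i = 2.

B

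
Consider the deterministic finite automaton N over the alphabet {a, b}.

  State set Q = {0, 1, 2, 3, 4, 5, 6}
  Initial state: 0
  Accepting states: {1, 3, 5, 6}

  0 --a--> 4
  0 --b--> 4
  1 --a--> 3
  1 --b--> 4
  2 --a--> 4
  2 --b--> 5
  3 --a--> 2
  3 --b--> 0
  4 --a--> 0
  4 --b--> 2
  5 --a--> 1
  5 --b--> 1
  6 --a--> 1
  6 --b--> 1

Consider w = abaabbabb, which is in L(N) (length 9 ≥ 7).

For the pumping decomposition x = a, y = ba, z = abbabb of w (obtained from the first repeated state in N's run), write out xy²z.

xy^2z = a·ba·ba·abbabb = ababaabbabb.
Reading y = ba takes N from 4 back to 4, so after x·y·y the machine is still in 4, and z then leads to the accepting state 5. Hence ababaabbabb ∈ L(N).

ababaabbabb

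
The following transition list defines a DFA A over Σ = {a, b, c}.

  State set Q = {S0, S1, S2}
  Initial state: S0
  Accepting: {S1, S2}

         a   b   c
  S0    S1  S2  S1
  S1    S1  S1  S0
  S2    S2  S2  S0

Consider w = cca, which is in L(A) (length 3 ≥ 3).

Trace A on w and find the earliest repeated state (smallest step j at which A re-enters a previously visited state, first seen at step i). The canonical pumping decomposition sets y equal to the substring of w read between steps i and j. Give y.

State sequence: S0 -c-> S1 -c-> S0 -a-> S1
First repeat at step 2: S0 was already visited.

So i = 0, j = 2, giving x = w[0:0] = ε, y = w[0:2] = cc, z = w[2:3] = a.
Check: |xy| = 2 ≤ 3 and |y| = 2 ≥ 1. Reading y takes A from S0 back to S0, so every xyⁱz is accepted.
Pumping length from the standard proof: p = 3 (the number of states). The repeated state found above gives |xy| = j ≤ 3 and |y| = j − i ≥ 1.

cc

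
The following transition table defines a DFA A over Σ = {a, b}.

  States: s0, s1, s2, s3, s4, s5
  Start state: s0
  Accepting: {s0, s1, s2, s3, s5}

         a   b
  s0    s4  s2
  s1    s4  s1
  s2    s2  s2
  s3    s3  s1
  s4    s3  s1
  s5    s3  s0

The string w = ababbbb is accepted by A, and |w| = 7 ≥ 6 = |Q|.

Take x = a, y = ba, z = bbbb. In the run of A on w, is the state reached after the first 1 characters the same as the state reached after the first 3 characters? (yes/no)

yes

State sequence: s0 -a-> s4 -b-> s1 -a-> s4

After x (step 1): s4. After xy (step 3): s4.
They match, so y = ba drives A around a cycle from s4 back to itself; pumping y any number of times keeps A in s4 before reading z, and xyⁱz ∈ L(A) for every i ≥ 0.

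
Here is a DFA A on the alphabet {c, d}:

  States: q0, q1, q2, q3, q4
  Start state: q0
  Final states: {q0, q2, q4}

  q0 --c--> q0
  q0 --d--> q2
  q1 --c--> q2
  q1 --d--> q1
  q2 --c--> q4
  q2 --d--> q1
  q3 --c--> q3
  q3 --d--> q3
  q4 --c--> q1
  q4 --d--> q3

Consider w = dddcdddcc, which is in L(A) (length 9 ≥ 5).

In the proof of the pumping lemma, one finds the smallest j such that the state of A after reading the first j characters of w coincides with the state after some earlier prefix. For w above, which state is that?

State sequence: q0 -d-> q2 -d-> q1 -d-> q1 -c-> q2 -d-> q1 -d-> q1 -d-> q1 -c-> q2 -c-> q4
First repeat at step 3: q1 was already visited.

The earliest repeat is at step j = 3: A is in q1, which it already visited at step i = 2.
Pumping length from the standard proof: p = 5 (the number of states). The repeated state found above gives |xy| = j ≤ 5 and |y| = j − i ≥ 1.

q1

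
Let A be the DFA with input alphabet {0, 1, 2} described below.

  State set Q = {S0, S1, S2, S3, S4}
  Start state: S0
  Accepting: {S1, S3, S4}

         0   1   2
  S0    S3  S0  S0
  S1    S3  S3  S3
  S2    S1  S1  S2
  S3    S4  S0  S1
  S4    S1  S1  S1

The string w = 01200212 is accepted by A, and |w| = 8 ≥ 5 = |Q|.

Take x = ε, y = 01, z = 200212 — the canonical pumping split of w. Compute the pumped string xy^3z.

xy^3z = ε·01·01·01·200212 = 010101200212.
Reading y = 01 takes A from S0 back to S0, so after x·y·y·y the machine is still in S0, and z then leads to the accepting state S1. Hence 010101200212 ∈ L(A).

010101200212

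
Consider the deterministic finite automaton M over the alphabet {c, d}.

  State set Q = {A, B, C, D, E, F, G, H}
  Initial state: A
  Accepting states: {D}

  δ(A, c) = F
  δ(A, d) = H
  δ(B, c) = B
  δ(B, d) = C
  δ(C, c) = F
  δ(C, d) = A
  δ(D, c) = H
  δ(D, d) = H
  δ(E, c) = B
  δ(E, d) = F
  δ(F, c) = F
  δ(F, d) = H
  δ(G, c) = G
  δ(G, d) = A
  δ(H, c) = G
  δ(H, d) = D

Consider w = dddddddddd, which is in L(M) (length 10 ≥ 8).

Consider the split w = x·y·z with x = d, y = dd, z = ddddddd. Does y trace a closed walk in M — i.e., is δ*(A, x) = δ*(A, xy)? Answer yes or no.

yes

State sequence: A -d-> H -d-> D -d-> H

After x (step 1): H. After xy (step 3): H.
They match, so y = dd drives M around a cycle from H back to itself; pumping y any number of times keeps M in H before reading z, and xyⁱz ∈ L(M) for every i ≥ 0.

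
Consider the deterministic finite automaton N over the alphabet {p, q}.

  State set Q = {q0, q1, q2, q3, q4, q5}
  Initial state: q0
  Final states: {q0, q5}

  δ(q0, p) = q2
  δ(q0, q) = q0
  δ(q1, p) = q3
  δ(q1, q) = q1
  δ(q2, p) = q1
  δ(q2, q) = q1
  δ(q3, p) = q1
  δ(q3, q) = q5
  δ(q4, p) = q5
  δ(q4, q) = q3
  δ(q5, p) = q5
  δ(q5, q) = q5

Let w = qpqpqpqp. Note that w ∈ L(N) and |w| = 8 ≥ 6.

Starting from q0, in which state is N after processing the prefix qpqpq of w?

State sequence: q0 -q-> q0 -p-> q2 -q-> q1 -p-> q3 -q-> q5

After reading 5 characters, N is in state q5.

q5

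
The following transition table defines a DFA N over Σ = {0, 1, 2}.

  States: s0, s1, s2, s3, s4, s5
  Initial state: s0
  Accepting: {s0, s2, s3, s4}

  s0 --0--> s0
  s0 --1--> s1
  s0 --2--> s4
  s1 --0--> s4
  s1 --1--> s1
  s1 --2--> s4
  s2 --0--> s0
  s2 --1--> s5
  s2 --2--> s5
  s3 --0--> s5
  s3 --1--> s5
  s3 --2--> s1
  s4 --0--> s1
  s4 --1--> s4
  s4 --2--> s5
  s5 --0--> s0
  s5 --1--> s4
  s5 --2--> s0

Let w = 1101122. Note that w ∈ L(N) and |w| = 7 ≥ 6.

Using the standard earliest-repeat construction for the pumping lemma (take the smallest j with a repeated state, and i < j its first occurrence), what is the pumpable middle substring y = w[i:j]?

1

State sequence: s0 -1-> s1 -1-> s1 -0-> s4 -1-> s4 -1-> s4 -2-> s5 -2-> s0
First repeat at step 2: s1 was already visited.

So i = 1, j = 2, giving x = w[0:1] = 1, y = w[1:2] = 1, z = w[2:7] = 01122.
Check: |xy| = 2 ≤ 6 and |y| = 1 ≥ 1. Reading y takes N from s1 back to s1, so every xyⁱz is accepted.
The DFA has 6 states, so the proof of the pumping lemma guarantees a repeated state among the first 6+1 visited; the segment between the two visits is the pumpable y.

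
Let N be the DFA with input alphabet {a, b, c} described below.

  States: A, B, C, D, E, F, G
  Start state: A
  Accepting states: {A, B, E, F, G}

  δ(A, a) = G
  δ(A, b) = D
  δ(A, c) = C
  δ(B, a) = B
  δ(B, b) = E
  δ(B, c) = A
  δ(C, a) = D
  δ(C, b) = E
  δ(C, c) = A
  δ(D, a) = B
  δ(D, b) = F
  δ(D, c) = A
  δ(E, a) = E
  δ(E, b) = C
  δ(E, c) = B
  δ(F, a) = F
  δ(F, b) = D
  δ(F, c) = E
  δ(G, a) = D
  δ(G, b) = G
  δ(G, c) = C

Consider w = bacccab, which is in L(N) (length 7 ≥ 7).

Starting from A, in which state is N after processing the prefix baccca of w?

Run of N on the first 6 characters of w = b a c c c a:
  step 0: A  (start)
  step 1: D  (read b: A→D)
  step 2: B  (read a: D→B)
  step 3: A  (read c: B→A)
  step 4: C  (read c: A→C)
  step 5: A  (read c: C→A)
  step 6: G  (read a: A→G)

After reading 6 characters, N is in state G.
(This kind of state-tracing is the core of the pumping-lemma construction: with 7 states, pigeonhole forces a repeat within the first 7 steps.)

G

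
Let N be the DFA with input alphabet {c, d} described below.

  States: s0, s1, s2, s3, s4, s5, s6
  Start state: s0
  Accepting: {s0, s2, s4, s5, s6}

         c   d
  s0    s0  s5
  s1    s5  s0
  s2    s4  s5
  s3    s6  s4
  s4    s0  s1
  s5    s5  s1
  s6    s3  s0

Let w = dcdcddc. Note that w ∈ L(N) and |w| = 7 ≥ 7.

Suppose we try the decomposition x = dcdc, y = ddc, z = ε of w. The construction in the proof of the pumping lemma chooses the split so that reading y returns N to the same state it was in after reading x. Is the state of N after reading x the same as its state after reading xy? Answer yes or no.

State sequence: s0 -d-> s5 -c-> s5 -d-> s1 -c-> s5 -d-> s1 -d-> s0 -c-> s0

After x (step 4): s5. After xy (step 7): s0.
They differ (s5 ≠ s0), so y is not a cycle from the state after x; this split is not the one the pumping-lemma construction produces, and pumping y need not keep the string in L(N).

no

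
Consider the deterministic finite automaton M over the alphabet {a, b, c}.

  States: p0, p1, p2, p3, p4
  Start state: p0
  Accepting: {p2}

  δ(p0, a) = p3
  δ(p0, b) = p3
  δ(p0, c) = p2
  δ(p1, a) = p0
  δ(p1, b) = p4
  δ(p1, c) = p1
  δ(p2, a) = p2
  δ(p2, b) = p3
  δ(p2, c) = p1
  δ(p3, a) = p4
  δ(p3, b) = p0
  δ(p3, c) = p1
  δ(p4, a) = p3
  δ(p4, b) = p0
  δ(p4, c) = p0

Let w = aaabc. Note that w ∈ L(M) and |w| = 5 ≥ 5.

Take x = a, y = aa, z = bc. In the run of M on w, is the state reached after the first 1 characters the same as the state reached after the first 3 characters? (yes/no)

State sequence: p0 -a-> p3 -a-> p4 -a-> p3

After x (step 1): p3. After xy (step 3): p3.
They match, so y = aa drives M around a cycle from p3 back to itself; pumping y any number of times keeps M in p3 before reading z, and xyⁱz ∈ L(M) for every i ≥ 0.

yes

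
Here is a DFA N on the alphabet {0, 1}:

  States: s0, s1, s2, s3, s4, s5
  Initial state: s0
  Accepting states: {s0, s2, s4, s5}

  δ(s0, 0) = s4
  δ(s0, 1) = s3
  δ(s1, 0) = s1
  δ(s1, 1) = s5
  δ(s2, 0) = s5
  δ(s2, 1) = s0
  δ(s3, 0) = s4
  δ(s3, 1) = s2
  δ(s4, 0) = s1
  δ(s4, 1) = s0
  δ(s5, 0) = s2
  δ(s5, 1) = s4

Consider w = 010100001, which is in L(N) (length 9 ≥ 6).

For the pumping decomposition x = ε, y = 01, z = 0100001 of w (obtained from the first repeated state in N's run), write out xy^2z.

01010100001

xy^2z = ε·01·01·0100001 = 01010100001.
Reading y = 01 takes N from s0 back to s0, so after x·y·y the machine is still in s0, and z then leads to the accepting state s5. Hence 01010100001 ∈ L(N).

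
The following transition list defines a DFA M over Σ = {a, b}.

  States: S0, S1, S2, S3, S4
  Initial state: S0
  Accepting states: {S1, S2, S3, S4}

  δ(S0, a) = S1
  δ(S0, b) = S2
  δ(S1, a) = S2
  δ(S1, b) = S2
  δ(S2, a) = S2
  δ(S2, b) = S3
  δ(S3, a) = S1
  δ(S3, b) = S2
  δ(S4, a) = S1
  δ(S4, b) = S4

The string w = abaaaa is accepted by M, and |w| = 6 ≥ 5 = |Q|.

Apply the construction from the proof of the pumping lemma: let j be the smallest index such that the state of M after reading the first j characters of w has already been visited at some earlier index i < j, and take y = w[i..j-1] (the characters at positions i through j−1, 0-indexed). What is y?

State sequence: S0 -a-> S1 -b-> S2 -a-> S2 -a-> S2 -a-> S2 -a-> S2
First repeat at step 3: S2 was already visited.

So i = 2, j = 3, giving x = w[0:2] = ab, y = w[2:3] = a, z = w[3:6] = aaa.
Check: |xy| = 3 ≤ 5 and |y| = 1 ≥ 1. Reading y takes M from S2 back to S2, so every xyⁱz is accepted.

a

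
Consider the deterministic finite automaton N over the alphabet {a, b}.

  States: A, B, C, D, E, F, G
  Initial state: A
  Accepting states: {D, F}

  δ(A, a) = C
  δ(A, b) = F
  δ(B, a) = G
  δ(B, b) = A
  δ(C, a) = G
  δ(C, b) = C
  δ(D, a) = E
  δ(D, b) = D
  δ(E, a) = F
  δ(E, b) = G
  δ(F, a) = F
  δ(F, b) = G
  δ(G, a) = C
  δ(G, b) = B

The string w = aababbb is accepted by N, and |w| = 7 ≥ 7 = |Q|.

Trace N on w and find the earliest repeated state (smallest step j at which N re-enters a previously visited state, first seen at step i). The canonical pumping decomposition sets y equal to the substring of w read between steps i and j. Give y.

ba

State sequence: A -a-> C -a-> G -b-> B -a-> G -b-> B -b-> A -b-> F
First repeat at step 4: G was already visited.

So i = 2, j = 4, giving x = w[0:2] = aa, y = w[2:4] = ba, z = w[4:7] = bbb.
Check: |xy| = 4 ≤ 7 and |y| = 2 ≥ 1. Reading y takes N from G back to G, so every xyⁱz is accepted.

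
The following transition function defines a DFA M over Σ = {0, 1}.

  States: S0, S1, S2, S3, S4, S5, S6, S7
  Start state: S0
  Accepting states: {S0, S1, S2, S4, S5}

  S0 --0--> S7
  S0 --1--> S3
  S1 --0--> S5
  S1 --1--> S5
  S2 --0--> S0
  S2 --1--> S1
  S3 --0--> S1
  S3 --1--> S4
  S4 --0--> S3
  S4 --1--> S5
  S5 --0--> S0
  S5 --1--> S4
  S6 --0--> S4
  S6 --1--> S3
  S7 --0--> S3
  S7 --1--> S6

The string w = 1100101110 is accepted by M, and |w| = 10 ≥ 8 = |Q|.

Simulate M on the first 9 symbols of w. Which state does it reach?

S5

State sequence: S0 -1-> S3 -1-> S4 -0-> S3 -0-> S1 -1-> S5 -0-> S0 -1-> S3 -1-> S4 -1-> S5

After reading 9 characters, M is in state S5.
(This kind of state-tracing is the core of the pumping-lemma construction: with 8 states, pigeonhole forces a repeat within the first 8 steps.)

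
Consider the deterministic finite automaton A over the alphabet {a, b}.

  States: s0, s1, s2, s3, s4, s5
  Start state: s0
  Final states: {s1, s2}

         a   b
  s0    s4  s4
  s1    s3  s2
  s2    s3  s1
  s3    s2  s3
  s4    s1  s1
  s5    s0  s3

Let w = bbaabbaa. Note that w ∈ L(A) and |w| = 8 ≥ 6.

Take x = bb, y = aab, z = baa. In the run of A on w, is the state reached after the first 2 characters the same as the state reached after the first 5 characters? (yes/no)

State sequence: s0 -b-> s4 -b-> s1 -a-> s3 -a-> s2 -b-> s1

After x (step 2): s1. After xy (step 5): s1.
They match, so y = aab drives A around a cycle from s1 back to itself; pumping y any number of times keeps A in s1 before reading z, and xyⁱz ∈ L(A) for every i ≥ 0.

yes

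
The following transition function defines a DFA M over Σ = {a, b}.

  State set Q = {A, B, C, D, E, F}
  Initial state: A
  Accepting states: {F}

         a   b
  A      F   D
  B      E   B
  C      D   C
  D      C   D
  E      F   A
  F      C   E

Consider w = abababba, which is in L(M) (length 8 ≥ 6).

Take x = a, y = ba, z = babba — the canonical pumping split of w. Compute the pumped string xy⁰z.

ababba

xy⁰z = xz = a·babba = ababba.
Reading y = ba takes M from F back to F, so after x the machine is still in F, and z then leads to the accepting state F. Hence ababba ∈ L(M).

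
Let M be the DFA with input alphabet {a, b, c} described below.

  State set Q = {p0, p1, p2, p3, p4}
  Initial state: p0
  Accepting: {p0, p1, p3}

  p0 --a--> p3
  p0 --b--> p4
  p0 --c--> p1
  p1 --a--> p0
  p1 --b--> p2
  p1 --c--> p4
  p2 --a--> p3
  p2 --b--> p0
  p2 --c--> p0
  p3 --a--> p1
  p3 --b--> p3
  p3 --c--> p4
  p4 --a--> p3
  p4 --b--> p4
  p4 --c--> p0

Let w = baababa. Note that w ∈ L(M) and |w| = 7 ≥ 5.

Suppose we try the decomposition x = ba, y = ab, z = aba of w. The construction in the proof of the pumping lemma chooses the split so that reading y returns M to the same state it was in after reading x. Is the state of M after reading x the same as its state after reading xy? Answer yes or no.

no

State sequence: p0 -b-> p4 -a-> p3 -a-> p1 -b-> p2

After x (step 2): p3. After xy (step 4): p2.
They differ (p3 ≠ p2), so y is not a cycle from the state after x; this split is not the one the pumping-lemma construction produces, and pumping y need not keep the string in L(M).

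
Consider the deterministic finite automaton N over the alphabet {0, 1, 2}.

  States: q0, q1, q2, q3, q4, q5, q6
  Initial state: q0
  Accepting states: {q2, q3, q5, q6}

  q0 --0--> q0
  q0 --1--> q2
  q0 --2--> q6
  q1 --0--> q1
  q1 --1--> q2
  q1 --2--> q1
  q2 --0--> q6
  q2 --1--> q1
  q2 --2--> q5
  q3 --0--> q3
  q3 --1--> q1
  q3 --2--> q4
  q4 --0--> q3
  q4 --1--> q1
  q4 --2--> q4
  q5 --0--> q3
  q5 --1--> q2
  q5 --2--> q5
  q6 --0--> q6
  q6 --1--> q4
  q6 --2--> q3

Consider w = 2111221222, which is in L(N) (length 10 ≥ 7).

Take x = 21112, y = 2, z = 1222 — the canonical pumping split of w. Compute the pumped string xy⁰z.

xy⁰z = xz = 21112·1222 = 211121222.
Reading y = 2 takes N from q5 back to q5, so after x the machine is still in q5, and z then leads to the accepting state q5. Hence 211121222 ∈ L(N).

211121222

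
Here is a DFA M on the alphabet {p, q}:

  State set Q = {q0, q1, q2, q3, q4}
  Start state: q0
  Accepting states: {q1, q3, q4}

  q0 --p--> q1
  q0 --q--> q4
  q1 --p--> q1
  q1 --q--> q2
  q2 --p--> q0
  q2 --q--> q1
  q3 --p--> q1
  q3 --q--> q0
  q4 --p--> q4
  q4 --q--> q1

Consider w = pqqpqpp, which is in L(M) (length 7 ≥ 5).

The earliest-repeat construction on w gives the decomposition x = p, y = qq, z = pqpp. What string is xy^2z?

xy^2z = p·qq·qq·pqpp = pqqqqpqpp.
Reading y = qq takes M from q1 back to q1, so after x·y·y the machine is still in q1, and z then leads to the accepting state q1. Hence pqqqqpqpp ∈ L(M).

pqqqqpqpp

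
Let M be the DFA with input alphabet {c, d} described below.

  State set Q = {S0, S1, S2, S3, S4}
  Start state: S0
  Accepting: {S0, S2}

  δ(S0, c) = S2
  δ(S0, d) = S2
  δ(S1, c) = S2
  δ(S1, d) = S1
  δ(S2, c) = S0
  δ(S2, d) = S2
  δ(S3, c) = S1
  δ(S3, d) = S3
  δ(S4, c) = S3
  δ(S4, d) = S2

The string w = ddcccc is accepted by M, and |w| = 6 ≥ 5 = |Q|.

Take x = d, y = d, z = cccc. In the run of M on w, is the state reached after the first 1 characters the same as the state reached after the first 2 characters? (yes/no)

State sequence: S0 -d-> S2 -d-> S2

After x (step 1): S2. After xy (step 2): S2.
They match, so y = d drives M around a cycle from S2 back to itself; pumping y any number of times keeps M in S2 before reading z, and xyⁱz ∈ L(M) for every i ≥ 0.

yes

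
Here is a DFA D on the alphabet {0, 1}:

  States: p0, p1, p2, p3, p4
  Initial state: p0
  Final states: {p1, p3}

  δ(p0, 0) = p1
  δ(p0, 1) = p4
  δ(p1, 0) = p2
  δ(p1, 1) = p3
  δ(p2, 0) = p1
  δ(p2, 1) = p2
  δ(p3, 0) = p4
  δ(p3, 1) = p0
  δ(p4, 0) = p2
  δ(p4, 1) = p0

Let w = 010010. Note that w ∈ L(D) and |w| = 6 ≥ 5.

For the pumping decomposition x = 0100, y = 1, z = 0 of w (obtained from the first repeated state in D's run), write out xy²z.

xy^2z = 0100·1·1·0 = 0100110.
Reading y = 1 takes D from p2 back to p2, so after x·y·y the machine is still in p2, and z then leads to the accepting state p1. Hence 0100110 ∈ L(D).

0100110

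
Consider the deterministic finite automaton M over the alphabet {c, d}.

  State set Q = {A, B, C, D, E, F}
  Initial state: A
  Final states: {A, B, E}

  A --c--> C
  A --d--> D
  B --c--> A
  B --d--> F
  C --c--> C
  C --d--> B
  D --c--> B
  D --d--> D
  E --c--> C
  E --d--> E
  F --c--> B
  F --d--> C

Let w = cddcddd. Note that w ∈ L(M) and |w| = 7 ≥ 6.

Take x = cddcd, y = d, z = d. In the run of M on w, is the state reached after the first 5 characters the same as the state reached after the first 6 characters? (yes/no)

no

Run of M on the first 6 characters of w = c d d c d d:
  step 0: A  (start)
  step 1: C  (read c: A→C)
  step 2: B  (read d: C→B)
  step 3: F  (read d: B→F)
  step 4: B  (read c: F→B)
  step 5: F  (read d: B→F)
  step 6: C  (read d: F→C)

After x (step 5): F. After xy (step 6): C.
They differ (F ≠ C), so y is not a cycle from the state after x; this split is not the one the pumping-lemma construction produces, and pumping y need not keep the string in L(M).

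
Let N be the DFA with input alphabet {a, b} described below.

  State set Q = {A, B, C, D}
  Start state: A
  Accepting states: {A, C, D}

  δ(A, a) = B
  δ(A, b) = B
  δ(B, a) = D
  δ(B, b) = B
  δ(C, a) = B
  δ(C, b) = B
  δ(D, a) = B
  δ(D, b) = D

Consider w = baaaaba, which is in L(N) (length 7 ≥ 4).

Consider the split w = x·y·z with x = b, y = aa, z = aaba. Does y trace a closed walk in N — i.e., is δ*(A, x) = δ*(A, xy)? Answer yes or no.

State sequence: A -b-> B -a-> D -a-> B

After x (step 1): B. After xy (step 3): B.
They match, so y = aa drives N around a cycle from B back to itself; pumping y any number of times keeps N in B before reading z, and xyⁱz ∈ L(N) for every i ≥ 0.

yes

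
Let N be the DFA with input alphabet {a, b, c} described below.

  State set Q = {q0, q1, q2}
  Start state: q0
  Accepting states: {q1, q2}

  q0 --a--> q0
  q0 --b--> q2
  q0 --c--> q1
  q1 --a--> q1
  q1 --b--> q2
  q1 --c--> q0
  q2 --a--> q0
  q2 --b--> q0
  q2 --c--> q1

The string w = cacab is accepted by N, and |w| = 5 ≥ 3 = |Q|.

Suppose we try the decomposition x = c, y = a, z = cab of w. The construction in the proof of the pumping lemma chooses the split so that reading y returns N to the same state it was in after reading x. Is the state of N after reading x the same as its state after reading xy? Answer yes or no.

yes

State sequence: q0 -c-> q1 -a-> q1

After x (step 1): q1. After xy (step 2): q1.
They match, so y = a drives N around a cycle from q1 back to itself; pumping y any number of times keeps N in q1 before reading z, and xyⁱz ∈ L(N) for every i ≥ 0.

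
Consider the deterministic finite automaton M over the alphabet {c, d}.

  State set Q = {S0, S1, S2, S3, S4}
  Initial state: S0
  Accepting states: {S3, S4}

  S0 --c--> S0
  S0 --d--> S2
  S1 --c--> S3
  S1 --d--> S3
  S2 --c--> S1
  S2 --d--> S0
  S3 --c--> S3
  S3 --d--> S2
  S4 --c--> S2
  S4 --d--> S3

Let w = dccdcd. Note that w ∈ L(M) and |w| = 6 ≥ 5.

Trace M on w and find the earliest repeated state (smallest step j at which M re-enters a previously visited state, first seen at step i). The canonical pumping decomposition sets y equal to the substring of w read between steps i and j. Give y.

ccd

State sequence: S0 -d-> S2 -c-> S1 -c-> S3 -d-> S2 -c-> S1 -d-> S3
First repeat at step 4: S2 was already visited.

So i = 1, j = 4, giving x = w[0:1] = d, y = w[1:4] = ccd, z = w[4:6] = cd.
Check: |xy| = 4 ≤ 5 and |y| = 3 ≥ 1. Reading y takes M from S2 back to S2, so every xyⁱz is accepted.
Since M has 5 states, any run of length ≥ 5 visits 5+1 states, so by pigeonhole some state repeats within the first 5 steps — that repeat gives the pumpable loop.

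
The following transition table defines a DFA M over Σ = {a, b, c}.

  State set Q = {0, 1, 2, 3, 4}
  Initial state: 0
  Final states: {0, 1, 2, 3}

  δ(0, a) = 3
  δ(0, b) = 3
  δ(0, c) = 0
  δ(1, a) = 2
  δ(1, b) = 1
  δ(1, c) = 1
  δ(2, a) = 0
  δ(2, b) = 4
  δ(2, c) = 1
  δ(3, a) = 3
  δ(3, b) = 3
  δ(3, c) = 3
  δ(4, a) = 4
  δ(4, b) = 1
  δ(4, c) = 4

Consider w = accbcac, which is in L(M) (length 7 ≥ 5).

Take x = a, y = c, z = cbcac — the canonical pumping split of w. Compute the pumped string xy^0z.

acbcac

xy⁰z = xz = a·cbcac = acbcac.
Reading y = c takes M from 3 back to 3, so after x the machine is still in 3, and z then leads to the accepting state 3. Hence acbcac ∈ L(M).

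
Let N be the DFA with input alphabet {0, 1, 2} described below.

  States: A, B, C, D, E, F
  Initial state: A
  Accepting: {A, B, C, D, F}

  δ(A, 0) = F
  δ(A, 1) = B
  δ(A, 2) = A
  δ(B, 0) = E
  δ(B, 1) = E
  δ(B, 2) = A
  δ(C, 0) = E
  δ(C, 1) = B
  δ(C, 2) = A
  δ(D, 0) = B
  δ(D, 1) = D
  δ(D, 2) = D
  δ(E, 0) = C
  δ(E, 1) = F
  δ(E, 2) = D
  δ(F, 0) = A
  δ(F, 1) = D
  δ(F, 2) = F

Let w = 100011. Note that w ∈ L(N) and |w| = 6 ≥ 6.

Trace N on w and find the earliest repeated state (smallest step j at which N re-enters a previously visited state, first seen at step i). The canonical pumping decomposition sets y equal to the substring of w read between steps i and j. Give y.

State sequence: A -1-> B -0-> E -0-> C -0-> E -1-> F -1-> D
First repeat at step 4: E was already visited.

So i = 2, j = 4, giving x = w[0:2] = 10, y = w[2:4] = 00, z = w[4:6] = 11.
Check: |xy| = 4 ≤ 6 and |y| = 2 ≥ 1. Reading y takes N from E back to E, so every xyⁱz is accepted.
The DFA has 6 states, so the proof of the pumping lemma guarantees a repeated state among the first 6+1 visited; the segment between the two visits is the pumpable y.

00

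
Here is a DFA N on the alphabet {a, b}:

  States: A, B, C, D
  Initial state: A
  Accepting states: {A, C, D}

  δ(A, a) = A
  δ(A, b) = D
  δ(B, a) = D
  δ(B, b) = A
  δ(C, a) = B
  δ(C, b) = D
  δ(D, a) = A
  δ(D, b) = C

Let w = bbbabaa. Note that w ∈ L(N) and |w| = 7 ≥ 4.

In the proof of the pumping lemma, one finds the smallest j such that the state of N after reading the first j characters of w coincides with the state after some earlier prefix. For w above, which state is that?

D

Run of N on w = b b b a b a a:
  step 0: A  (start)
  step 1: D  (read b: A→D)
  step 2: C  (read b: D→C)
  step 3: D  (read b: C→D)   ← first repeat (D seen earlier)
  step 4: A  (read a: D→A)
  step 5: D  (read b: A→D)
  step 6: A  (read a: D→A)
  step 7: A  (read a: A→A)

The earliest repeat is at step j = 3: N is in D, which it already visited at step i = 1.
With |Q| = 4, pigeonhole forces a state repeat no later than step 4; the substring read between the first and second visits to that state can be pumped.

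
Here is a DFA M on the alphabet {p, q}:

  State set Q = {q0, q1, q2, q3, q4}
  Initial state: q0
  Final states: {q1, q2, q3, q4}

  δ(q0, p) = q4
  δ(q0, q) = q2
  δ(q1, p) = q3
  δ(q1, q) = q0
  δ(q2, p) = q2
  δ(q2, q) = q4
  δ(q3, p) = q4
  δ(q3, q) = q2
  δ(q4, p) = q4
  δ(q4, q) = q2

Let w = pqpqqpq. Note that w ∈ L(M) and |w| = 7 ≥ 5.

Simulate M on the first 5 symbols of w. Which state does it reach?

Run of M on the first 5 characters of w = p q p q q:
  step 0: q0  (start)
  step 1: q4  (read p: q0→q4)
  step 2: q2  (read q: q4→q2)
  step 3: q2  (read p: q2→q2)
  step 4: q4  (read q: q2→q4)
  step 5: q2  (read q: q4→q2)

After reading 5 characters, M is in state q2.

q2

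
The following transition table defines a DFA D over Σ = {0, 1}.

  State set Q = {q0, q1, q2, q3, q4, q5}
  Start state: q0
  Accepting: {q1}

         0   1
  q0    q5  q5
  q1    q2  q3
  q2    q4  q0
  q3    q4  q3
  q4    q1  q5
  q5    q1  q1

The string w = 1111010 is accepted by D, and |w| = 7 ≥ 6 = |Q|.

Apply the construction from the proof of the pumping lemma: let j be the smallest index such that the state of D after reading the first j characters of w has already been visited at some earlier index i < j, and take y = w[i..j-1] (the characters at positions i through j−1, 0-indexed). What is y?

1

State sequence: q0 -1-> q5 -1-> q1 -1-> q3 -1-> q3 -0-> q4 -1-> q5 -0-> q1
First repeat at step 4: q3 was already visited.

So i = 3, j = 4, giving x = w[0:3] = 111, y = w[3:4] = 1, z = w[4:7] = 010.
Check: |xy| = 4 ≤ 6 and |y| = 1 ≥ 1. Reading y takes D from q3 back to q3, so every xyⁱz is accepted.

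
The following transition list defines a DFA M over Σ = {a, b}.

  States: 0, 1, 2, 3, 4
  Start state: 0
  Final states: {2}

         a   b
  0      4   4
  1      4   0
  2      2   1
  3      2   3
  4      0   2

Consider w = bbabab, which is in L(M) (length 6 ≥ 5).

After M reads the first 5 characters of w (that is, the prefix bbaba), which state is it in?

State sequence: 0 -b-> 4 -b-> 2 -a-> 2 -b-> 1 -a-> 4

After reading 5 characters, M is in state 4.
(This kind of state-tracing is the core of the pumping-lemma construction: with 5 states, pigeonhole forces a repeat within the first 5 steps.)

4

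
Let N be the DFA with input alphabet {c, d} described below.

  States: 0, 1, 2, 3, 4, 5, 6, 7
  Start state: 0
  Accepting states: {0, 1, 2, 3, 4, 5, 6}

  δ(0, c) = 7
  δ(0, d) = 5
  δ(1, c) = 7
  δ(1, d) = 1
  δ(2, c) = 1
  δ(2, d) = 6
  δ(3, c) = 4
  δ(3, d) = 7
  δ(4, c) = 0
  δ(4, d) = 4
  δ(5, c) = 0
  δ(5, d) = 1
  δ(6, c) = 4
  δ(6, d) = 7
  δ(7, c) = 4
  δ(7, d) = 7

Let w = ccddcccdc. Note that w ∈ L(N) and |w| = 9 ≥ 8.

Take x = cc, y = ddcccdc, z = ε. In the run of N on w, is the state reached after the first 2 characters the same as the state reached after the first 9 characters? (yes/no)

Run of N on the first 9 characters of w = c c d d c c c d c:
  step 0: 0  (start)
  step 1: 7  (read c: 0→7)
  step 2: 4  (read c: 7→4)
  step 3: 4  (read d: 4→4)
  step 4: 4  (read d: 4→4)
  step 5: 0  (read c: 4→0)
  step 6: 7  (read c: 0→7)
  step 7: 4  (read c: 7→4)
  step 8: 4  (read d: 4→4)
  step 9: 0  (read c: 4→0)

After x (step 2): 4. After xy (step 9): 0.
They differ (4 ≠ 0), so y is not a cycle from the state after x; this split is not the one the pumping-lemma construction produces, and pumping y need not keep the string in L(N).

no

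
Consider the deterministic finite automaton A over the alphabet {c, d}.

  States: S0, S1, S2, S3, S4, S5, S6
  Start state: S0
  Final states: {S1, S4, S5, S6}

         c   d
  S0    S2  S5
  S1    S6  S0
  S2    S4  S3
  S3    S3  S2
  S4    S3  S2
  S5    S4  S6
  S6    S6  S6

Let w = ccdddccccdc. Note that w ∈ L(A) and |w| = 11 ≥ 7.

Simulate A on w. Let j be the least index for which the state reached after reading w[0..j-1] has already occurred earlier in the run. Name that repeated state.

S2

Run of A on w = c c d d d c c c c d c:
  step 0: S0  (start)
  step 1: S2  (read c: S0→S2)
  step 2: S4  (read c: S2→S4)
  step 3: S2  (read d: S4→S2)   ← first repeat (S2 seen earlier)
  step 4: S3  (read d: S2→S3)
  step 5: S2  (read d: S3→S2)
  step 6: S4  (read c: S2→S4)
  step 7: S3  (read c: S4→S3)
  step 8: S3  (read c: S3→S3)
  step 9: S3  (read c: S3→S3)
  step 10: S2  (read d: S3→S2)
  step 11: S4  (read c: S2→S4)

The earliest repeat is at step j = 3: A is in S2, which it already visited at step i = 1.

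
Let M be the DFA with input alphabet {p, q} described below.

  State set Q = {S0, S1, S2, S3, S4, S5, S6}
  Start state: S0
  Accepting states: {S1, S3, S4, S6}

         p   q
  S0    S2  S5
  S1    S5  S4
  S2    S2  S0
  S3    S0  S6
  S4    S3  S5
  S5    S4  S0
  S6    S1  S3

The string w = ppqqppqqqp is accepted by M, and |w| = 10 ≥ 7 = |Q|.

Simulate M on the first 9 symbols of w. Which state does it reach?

S6

Run of M on the first 9 characters of w = p p q q p p q q q:
  step 0: S0  (start)
  step 1: S2  (read p: S0→S2)
  step 2: S2  (read p: S2→S2)
  step 3: S0  (read q: S2→S0)
  step 4: S5  (read q: S0→S5)
  step 5: S4  (read p: S5→S4)
  step 6: S3  (read p: S4→S3)
  step 7: S6  (read q: S3→S6)
  step 8: S3  (read q: S6→S3)
  step 9: S6  (read q: S3→S6)

After reading 9 characters, M is in state S6.
(This kind of state-tracing is the core of the pumping-lemma construction: with 7 states, pigeonhole forces a repeat within the first 7 steps.)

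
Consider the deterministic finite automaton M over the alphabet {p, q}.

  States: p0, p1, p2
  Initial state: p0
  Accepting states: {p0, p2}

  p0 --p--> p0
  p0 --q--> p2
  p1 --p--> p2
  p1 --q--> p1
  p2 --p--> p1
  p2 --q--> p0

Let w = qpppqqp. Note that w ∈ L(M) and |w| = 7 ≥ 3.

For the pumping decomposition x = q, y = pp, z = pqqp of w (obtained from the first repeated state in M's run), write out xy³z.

qpppppppqqp

xy^3z = q·pp·pp·pp·pqqp = qpppppppqqp.
Reading y = pp takes M from p2 back to p2, so after x·y·y·y the machine is still in p2, and z then leads to the accepting state p2. Hence qpppppppqqp ∈ L(M).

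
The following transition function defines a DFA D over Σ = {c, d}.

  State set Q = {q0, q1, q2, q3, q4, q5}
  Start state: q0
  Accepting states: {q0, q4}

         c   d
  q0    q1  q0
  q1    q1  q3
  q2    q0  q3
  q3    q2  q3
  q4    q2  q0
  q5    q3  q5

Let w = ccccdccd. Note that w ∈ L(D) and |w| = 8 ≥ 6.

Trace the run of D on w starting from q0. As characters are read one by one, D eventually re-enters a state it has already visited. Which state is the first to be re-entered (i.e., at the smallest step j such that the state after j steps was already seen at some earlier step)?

q1

State sequence: q0 -c-> q1 -c-> q1 -c-> q1 -c-> q1 -d-> q3 -c-> q2 -c-> q0 -d-> q0
First repeat at step 2: q1 was already visited.

The earliest repeat is at step j = 2: D is in q1, which it already visited at step i = 1.
Pumping length from the standard proof: p = 6 (the number of states). The repeated state found above gives |xy| = j ≤ 6 and |y| = j − i ≥ 1.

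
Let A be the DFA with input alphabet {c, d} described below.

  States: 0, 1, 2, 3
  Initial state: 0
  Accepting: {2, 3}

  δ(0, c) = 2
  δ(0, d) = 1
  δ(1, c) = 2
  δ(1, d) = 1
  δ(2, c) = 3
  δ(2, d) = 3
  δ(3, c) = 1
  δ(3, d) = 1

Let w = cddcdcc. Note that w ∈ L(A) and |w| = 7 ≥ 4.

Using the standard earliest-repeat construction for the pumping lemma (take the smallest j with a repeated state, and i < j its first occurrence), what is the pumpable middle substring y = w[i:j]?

State sequence: 0 -c-> 2 -d-> 3 -d-> 1 -c-> 2 -d-> 3 -c-> 1 -c-> 2
First repeat at step 4: 2 was already visited.

So i = 1, j = 4, giving x = w[0:1] = c, y = w[1:4] = ddc, z = w[4:7] = dcc.
Check: |xy| = 4 ≤ 4 and |y| = 3 ≥ 1. Reading y takes A from 2 back to 2, so every xyⁱz is accepted.
The DFA has 4 states, so the proof of the pumping lemma guarantees a repeated state among the first 4+1 visited; the segment between the two visits is the pumpable y.

ddc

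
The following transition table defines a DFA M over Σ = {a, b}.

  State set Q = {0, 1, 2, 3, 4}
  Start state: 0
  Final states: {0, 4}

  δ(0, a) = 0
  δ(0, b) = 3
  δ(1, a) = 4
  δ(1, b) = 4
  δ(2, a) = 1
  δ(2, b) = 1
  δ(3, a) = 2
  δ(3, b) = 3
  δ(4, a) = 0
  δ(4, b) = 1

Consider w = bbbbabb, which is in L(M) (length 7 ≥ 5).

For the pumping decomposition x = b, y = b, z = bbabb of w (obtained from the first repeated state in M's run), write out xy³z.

bbbbbbabb

xy^3z = b·b·b·b·bbabb = bbbbbbabb.
Reading y = b takes M from 3 back to 3, so after x·y·y·y the machine is still in 3, and z then leads to the accepting state 4. Hence bbbbbbabb ∈ L(M).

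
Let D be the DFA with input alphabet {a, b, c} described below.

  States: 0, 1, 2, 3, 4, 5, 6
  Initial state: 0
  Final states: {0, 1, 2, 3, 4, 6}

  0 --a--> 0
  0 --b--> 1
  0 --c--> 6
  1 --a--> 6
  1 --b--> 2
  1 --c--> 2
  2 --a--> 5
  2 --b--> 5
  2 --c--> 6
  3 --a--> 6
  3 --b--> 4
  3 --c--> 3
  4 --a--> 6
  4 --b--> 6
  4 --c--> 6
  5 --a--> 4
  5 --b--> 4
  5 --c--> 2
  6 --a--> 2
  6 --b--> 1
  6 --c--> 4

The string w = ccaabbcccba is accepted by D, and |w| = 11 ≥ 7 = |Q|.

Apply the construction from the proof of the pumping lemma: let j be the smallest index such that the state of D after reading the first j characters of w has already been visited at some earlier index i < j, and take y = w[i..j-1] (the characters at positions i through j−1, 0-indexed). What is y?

ca

Run of D on w = c c a a b b c c c b a:
  step 0: 0  (start)
  step 1: 6  (read c: 0→6)
  step 2: 4  (read c: 6→4)
  step 3: 6  (read a: 4→6)   ← first repeat (6 seen earlier)
  step 4: 2  (read a: 6→2)
  step 5: 5  (read b: 2→5)
  step 6: 4  (read b: 5→4)
  step 7: 6  (read c: 4→6)
  step 8: 4  (read c: 6→4)
  step 9: 6  (read c: 4→6)
  step 10: 1  (read b: 6→1)
  step 11: 6  (read a: 1→6)

So i = 1, j = 3, giving x = w[0:1] = c, y = w[1:3] = ca, z = w[3:11] = abbcccba.
Check: |xy| = 3 ≤ 7 and |y| = 2 ≥ 1. Reading y takes D from 6 back to 6, so every xyⁱz is accepted.
With |Q| = 7, pigeonhole forces a state repeat no later than step 7; the substring read between the first and second visits to that state can be pumped.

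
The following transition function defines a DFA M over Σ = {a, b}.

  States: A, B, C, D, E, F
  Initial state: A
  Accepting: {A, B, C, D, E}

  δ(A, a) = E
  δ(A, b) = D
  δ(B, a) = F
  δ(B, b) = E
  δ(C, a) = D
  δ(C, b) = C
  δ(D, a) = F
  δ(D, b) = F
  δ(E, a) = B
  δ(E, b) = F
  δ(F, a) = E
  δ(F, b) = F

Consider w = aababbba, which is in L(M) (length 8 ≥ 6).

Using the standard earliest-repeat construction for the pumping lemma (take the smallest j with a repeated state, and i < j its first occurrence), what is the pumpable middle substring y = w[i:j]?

ab

State sequence: A -a-> E -a-> B -b-> E -a-> B -b-> E -b-> F -b-> F -a-> E
First repeat at step 3: E was already visited.

So i = 1, j = 3, giving x = w[0:1] = a, y = w[1:3] = ab, z = w[3:8] = abbba.
Check: |xy| = 3 ≤ 6 and |y| = 2 ≥ 1. Reading y takes M from E back to E, so every xyⁱz is accepted.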